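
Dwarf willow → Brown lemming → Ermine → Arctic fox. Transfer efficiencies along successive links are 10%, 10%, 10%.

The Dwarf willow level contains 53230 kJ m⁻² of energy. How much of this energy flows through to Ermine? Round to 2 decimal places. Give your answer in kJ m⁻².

Brown lemming: 53230 × 0.1 = 5323 kJ m⁻²
Ermine: 5323 × 0.1 = 532.3 kJ m⁻²

532.30 kJ m⁻²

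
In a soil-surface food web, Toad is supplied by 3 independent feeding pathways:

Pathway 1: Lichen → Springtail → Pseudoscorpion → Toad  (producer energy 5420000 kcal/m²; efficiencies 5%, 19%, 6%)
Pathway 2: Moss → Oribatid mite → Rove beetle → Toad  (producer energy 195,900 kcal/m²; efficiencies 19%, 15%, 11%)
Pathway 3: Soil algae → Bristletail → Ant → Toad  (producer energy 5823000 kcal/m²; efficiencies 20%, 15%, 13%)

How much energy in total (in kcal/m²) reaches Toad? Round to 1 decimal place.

26413.2 kcal/m²

Pathway 1: 5420000 × 0.05 × 0.19 × 0.06 = 3089.4 kcal/m²
Pathway 2: 195900 × 0.19 × 0.15 × 0.11 = 614.1465 kcal/m²
Pathway 3: 5823000 × 0.2 × 0.15 × 0.13 = 22709.7 kcal/m²
Total at Toad: 3089.4 + 614.1465 + 22709.7 = 26413.2465 kcal/m²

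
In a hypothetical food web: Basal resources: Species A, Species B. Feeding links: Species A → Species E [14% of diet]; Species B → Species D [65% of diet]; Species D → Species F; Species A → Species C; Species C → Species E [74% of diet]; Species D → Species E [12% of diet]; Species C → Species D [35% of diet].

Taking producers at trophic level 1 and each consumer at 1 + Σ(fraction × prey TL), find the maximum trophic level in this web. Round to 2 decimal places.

Species C: 1 + 1 = 2
Species D: 1 + (0.65×1 + 0.35×2) = 2.35
Species E: 1 + (0.14×1 + 0.12×2.35 + 0.74×2) = 2.902
Species F: 1 + 2.35 = 3.35

3.35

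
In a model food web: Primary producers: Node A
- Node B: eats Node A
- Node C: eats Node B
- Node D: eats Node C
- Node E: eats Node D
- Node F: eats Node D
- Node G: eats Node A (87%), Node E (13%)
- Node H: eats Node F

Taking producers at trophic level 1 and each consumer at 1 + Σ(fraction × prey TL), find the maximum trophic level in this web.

Node B: 1 + 1 = 2
Node C: 1 + 2 = 3
Node D: 1 + 3 = 4
Node E: 1 + 4 = 5
Node F: 1 + 4 = 5
Node G: 1 + (0.87×1 + 0.13×5) = 2.52
Node H: 1 + 5 = 6

6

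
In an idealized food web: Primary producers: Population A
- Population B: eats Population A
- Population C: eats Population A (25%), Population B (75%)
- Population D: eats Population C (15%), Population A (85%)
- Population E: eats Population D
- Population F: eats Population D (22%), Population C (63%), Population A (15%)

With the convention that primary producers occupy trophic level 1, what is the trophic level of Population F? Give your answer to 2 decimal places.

Population B: 1 + 1 = 2
Population C: 1 + (0.25×1 + 0.75×2) = 2.75
Population D: 1 + (0.15×2.75 + 0.85×1) = 2.2625
Population E: 1 + 2.2625 = 3.2625
Population F: 1 + (0.22×2.2625 + 0.63×2.75 + 0.15×1) = 3.38025

3.38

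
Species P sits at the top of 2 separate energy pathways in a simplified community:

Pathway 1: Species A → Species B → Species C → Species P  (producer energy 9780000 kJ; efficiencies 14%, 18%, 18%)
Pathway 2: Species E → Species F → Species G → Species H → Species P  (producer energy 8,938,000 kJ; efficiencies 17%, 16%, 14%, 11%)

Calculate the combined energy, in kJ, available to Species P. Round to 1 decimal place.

48106.0 kJ

Pathway 1: 9780000 × 0.14 × 0.18 × 0.18 = 44362.08 kJ
Pathway 2: 8938000 × 0.17 × 0.16 × 0.14 × 0.11 = 3743.94944 kJ
Total at Species P: 44362.08 + 3743.94944 = 48106.02944 kJ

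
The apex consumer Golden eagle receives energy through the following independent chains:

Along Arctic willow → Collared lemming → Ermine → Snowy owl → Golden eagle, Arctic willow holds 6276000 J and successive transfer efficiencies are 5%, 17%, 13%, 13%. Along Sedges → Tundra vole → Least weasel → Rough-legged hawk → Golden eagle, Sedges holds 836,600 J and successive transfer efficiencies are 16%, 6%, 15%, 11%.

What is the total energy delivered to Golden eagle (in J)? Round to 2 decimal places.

1034.06 J

Via Arctic willow: 6276000 × 0.05 × 0.17 × 0.13 × 0.13 = 901.5474 J
Via Sedges: 836600 × 0.16 × 0.06 × 0.15 × 0.11 = 132.51744 J
Total at Golden eagle: 901.5474 + 132.51744 = 1034.06484 J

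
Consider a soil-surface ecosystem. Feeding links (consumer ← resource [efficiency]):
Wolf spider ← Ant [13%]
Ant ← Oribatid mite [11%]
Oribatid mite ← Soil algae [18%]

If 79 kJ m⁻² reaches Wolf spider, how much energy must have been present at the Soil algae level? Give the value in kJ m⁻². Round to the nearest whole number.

30692 kJ m⁻²

Cumulative transfer efficiency: 0.18 × 0.11 × 0.13 = 0.002574
Soil algae energy = 79 / 0.002574 = 30692 kJ m⁻²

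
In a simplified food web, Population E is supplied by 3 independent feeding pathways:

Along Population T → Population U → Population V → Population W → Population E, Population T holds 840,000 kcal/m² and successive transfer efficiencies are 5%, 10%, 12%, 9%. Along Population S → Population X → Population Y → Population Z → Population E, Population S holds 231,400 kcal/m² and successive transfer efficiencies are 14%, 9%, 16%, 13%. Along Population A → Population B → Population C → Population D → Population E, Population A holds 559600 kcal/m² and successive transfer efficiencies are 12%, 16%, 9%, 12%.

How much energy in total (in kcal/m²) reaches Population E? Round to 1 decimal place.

Via Population T: 840000 × 0.05 × 0.1 × 0.12 × 0.09 = 45.36 kcal/m²
Via Population S: 231400 × 0.14 × 0.09 × 0.16 × 0.13 = 60.645312 kcal/m²
Via Population A: 559600 × 0.12 × 0.16 × 0.09 × 0.12 = 116.038656 kcal/m²
Total at Population E: 45.36 + 60.645312 + 116.038656 = 222.043968 kcal/m²

222.0 kcal/m²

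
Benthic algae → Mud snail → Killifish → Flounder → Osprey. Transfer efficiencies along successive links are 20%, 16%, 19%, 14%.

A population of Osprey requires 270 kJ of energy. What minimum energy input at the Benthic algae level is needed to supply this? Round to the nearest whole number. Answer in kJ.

317199 kJ

Cumulative transfer efficiency: 0.2 × 0.16 × 0.19 × 0.14 = 0.0008512
Benthic algae energy = 270 / 0.0008512 = 317199 kJ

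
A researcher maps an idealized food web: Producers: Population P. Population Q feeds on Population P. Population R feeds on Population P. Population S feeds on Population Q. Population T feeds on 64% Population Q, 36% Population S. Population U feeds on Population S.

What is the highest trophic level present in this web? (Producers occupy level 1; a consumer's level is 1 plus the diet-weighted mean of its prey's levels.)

Population Q: 1 + 1 = 2
Population R: 1 + 1 = 2
Population S: 1 + 2 = 3
Population T: 1 + (0.64×2 + 0.36×3) = 3.36
Population U: 1 + 3 = 4

4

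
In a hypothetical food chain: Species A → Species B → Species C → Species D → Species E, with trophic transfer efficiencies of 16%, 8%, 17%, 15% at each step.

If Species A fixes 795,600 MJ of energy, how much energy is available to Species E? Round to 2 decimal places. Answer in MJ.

Species B: 795600 × 0.16 = 127296 MJ
Species C: 127296 × 0.08 = 10183.68 MJ
Species D: 10183.68 × 0.17 = 1731.2256 MJ
Species E: 1731.2256 × 0.15 = 259.68384 MJ

259.68 MJ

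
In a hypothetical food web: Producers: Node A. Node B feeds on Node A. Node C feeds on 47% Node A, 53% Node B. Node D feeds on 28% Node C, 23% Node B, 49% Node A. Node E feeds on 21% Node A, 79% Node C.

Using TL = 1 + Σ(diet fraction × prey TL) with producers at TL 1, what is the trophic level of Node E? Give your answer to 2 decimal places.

3.21

Node B: 1 + 1 = 2
Node C: 1 + (0.47×1 + 0.53×2) = 2.53
Node D: 1 + (0.28×2.53 + 0.23×2 + 0.49×1) = 2.6584
Node E: 1 + (0.21×1 + 0.79×2.53) = 3.2087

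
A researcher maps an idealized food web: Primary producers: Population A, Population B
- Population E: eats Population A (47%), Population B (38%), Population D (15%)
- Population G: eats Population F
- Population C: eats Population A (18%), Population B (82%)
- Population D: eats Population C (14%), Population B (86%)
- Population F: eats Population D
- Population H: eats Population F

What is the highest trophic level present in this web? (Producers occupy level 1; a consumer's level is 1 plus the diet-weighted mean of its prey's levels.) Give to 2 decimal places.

4.14

Population C: 1 + (0.18×1 + 0.82×1) = 2
Population D: 1 + (0.14×2 + 0.86×1) = 2.14
Population E: 1 + (0.47×1 + 0.38×1 + 0.15×2.14) = 2.171
Population F: 1 + 2.14 = 3.14
Population G: 1 + 3.14 = 4.14
Population H: 1 + 3.14 = 4.14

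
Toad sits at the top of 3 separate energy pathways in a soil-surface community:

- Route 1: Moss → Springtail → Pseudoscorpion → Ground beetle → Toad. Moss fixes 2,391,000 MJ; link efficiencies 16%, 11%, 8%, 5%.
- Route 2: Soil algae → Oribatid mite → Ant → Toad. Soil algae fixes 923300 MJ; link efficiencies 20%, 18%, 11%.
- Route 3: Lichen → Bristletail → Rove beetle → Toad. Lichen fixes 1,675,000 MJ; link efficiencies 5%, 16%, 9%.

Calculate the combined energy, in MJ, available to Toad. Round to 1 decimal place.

Route 1: 2391000 × 0.16 × 0.11 × 0.08 × 0.05 = 168.3264 MJ
Route 2: 923300 × 0.2 × 0.18 × 0.11 = 3656.268 MJ
Route 3: 1675000 × 0.05 × 0.16 × 0.09 = 1206 MJ
Total at Toad: 168.3264 + 3656.268 + 1206 = 5030.5944 MJ

5030.6 MJ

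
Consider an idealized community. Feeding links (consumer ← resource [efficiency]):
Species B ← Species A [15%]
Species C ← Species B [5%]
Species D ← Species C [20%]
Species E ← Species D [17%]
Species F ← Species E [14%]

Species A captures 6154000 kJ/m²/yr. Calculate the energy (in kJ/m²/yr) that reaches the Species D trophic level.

Species B: 6154000 × 0.15 = 923100 kJ/m²/yr
Species C: 923100 × 0.05 = 46155 kJ/m²/yr
Species D: 46155 × 0.2 = 9231 kJ/m²/yr

9231 kJ/m²/yr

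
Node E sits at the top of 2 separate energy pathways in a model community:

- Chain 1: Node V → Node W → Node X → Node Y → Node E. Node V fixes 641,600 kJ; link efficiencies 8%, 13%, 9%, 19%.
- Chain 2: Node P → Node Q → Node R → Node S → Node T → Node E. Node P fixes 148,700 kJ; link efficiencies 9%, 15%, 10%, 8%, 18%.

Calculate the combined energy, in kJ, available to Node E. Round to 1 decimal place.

Chain 1: 641600 × 0.08 × 0.13 × 0.09 × 0.19 = 114.102144 kJ
Chain 2: 148700 × 0.09 × 0.15 × 0.1 × 0.08 × 0.18 = 2.890728 kJ
Total at Node E: 114.102144 + 2.890728 = 116.992872 kJ

117.0 kJ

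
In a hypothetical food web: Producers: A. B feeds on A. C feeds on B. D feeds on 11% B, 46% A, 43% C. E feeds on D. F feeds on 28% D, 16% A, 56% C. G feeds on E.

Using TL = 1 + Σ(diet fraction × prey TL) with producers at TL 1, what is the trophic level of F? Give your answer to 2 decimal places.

B: 1 + 1 = 2
C: 1 + 2 = 3
D: 1 + (0.11×2 + 0.46×1 + 0.43×3) = 2.97
E: 1 + 2.97 = 3.97
F: 1 + (0.28×2.97 + 0.16×1 + 0.56×3) = 3.6716
G: 1 + 3.97 = 4.97

3.67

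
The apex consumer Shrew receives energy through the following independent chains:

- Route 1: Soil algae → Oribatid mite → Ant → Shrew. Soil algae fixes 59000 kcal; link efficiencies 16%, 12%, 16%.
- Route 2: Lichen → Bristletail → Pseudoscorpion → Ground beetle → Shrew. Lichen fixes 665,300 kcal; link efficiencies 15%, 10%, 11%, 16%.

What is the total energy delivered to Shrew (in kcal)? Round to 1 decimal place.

Route 1: 59000 × 0.16 × 0.12 × 0.16 = 181.248 kcal
Route 2: 665300 × 0.15 × 0.1 × 0.11 × 0.16 = 175.6392 kcal
Total at Shrew: 181.248 + 175.6392 = 356.8872 kcal

356.9 kcal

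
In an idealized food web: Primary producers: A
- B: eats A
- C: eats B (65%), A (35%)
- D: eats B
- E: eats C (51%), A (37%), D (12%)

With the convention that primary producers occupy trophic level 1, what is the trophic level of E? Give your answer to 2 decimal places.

3.08

B: 1 + 1 = 2
C: 1 + (0.65×2 + 0.35×1) = 2.65
D: 1 + 2 = 3
E: 1 + (0.51×2.65 + 0.37×1 + 0.12×3) = 3.0815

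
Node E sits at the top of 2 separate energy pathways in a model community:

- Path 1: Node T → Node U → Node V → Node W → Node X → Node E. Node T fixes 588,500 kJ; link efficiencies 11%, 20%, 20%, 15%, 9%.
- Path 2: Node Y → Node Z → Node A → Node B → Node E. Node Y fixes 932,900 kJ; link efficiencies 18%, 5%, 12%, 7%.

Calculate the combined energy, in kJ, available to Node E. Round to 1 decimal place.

Path 1: 588500 × 0.11 × 0.2 × 0.2 × 0.15 × 0.09 = 34.9569 kJ
Path 2: 932900 × 0.18 × 0.05 × 0.12 × 0.07 = 70.52724 kJ
Total at Node E: 34.9569 + 70.52724 = 105.48414 kJ

105.5 kJ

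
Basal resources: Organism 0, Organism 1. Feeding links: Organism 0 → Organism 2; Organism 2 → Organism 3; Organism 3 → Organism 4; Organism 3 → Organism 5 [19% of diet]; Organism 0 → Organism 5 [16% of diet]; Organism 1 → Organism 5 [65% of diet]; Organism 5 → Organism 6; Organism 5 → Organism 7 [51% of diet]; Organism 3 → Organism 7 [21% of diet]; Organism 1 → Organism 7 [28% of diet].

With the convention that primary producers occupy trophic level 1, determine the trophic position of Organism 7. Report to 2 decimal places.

3.12

Organism 2: 1 + 1 = 2
Organism 3: 1 + 2 = 3
Organism 4: 1 + 3 = 4
Organism 5: 1 + (0.19×3 + 0.16×1 + 0.65×1) = 2.38
Organism 6: 1 + 2.38 = 3.38
Organism 7: 1 + (0.51×2.38 + 0.21×3 + 0.28×1) = 3.1238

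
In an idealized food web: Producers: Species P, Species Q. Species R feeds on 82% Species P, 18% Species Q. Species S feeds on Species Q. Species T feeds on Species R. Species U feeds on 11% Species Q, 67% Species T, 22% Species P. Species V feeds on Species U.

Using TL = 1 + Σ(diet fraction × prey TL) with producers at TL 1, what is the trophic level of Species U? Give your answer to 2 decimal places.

Species R: 1 + (0.82×1 + 0.18×1) = 2
Species S: 1 + 1 = 2
Species T: 1 + 2 = 3
Species U: 1 + (0.11×1 + 0.67×3 + 0.22×1) = 3.34
Species V: 1 + 3.34 = 4.34

3.34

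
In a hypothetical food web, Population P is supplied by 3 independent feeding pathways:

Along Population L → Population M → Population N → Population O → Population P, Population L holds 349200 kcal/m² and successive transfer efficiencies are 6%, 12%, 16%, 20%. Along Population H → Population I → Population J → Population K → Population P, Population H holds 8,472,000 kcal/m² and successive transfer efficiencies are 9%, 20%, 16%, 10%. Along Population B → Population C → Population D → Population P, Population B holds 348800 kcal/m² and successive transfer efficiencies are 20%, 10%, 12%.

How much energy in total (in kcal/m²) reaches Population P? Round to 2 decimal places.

Via Population L: 349200 × 0.06 × 0.12 × 0.16 × 0.2 = 80.45568 kcal/m²
Via Population H: 8472000 × 0.09 × 0.2 × 0.16 × 0.1 = 2439.936 kcal/m²
Via Population B: 348800 × 0.2 × 0.1 × 0.12 = 837.12 kcal/m²
Total at Population P: 80.45568 + 2439.936 + 837.12 = 3357.51168 kcal/m²

3357.51 kcal/m²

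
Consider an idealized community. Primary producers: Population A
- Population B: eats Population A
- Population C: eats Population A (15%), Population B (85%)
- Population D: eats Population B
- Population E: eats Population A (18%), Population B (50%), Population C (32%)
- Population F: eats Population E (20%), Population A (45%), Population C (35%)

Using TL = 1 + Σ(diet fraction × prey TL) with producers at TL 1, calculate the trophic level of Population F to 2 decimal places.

Population B: 1 + 1 = 2
Population C: 1 + (0.15×1 + 0.85×2) = 2.85
Population D: 1 + 2 = 3
Population E: 1 + (0.18×1 + 0.5×2 + 0.32×2.85) = 3.092
Population F: 1 + (0.2×3.092 + 0.45×1 + 0.35×2.85) = 3.0659

3.07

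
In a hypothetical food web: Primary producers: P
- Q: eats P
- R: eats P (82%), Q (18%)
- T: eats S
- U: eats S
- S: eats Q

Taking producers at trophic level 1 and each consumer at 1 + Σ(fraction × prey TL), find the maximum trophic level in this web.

4

Q: 1 + 1 = 2
R: 1 + (0.82×1 + 0.18×2) = 2.18
S: 1 + 2 = 3
T: 1 + 3 = 4
U: 1 + 3 = 4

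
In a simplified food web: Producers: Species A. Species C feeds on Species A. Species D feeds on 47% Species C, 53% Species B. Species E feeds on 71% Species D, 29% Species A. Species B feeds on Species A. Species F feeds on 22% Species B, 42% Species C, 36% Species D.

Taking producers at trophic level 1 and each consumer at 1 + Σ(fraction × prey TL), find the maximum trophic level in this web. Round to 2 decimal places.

3.42

Species B: 1 + 1 = 2
Species C: 1 + 1 = 2
Species D: 1 + (0.47×2 + 0.53×2) = 3
Species E: 1 + (0.71×3 + 0.29×1) = 3.42
Species F: 1 + (0.22×2 + 0.42×2 + 0.36×3) = 3.36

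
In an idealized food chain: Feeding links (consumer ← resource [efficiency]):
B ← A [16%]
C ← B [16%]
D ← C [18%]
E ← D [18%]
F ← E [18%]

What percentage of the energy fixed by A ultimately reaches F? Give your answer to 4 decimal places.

0.0149%

Product of link efficiencies: 0.16 × 0.16 × 0.18 × 0.18 × 0.18 = 0.0001492992
As a percentage: 0.0001492992 × 100 = 0.0149%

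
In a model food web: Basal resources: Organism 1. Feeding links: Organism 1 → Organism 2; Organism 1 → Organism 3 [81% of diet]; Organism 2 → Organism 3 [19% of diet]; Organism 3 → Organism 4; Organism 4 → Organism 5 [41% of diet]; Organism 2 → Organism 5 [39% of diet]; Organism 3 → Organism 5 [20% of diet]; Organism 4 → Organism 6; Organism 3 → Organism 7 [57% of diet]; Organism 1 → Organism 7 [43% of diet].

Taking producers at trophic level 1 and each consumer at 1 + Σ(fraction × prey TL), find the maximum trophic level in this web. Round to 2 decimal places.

Organism 2: 1 + 1 = 2
Organism 3: 1 + (0.81×1 + 0.19×2) = 2.19
Organism 4: 1 + 2.19 = 3.19
Organism 5: 1 + (0.41×3.19 + 0.39×2 + 0.2×2.19) = 3.5259
Organism 6: 1 + 3.19 = 4.19
Organism 7: 1 + (0.57×2.19 + 0.43×1) = 2.6783

4.19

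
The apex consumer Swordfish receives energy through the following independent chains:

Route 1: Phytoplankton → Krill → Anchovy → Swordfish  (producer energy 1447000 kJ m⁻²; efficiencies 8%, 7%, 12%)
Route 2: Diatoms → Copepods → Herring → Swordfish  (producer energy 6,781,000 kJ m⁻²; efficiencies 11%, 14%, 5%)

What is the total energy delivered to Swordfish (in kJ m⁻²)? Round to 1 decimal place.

6193.8 kJ m⁻²

Route 1: 1447000 × 0.08 × 0.07 × 0.12 = 972.384 kJ m⁻²
Route 2: 6781000 × 0.11 × 0.14 × 0.05 = 5221.37 kJ m⁻²
Total at Swordfish: 972.384 + 5221.37 = 6193.754 kJ m⁻²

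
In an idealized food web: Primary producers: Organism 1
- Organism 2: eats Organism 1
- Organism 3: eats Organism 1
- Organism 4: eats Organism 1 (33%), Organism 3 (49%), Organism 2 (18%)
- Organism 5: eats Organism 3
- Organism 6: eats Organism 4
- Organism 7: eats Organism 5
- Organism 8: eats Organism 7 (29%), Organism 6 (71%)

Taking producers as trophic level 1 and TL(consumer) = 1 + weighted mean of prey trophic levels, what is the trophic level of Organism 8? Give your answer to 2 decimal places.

4.77

Organism 2: 1 + 1 = 2
Organism 3: 1 + 1 = 2
Organism 4: 1 + (0.33×1 + 0.49×2 + 0.18×2) = 2.67
Organism 5: 1 + 2 = 3
Organism 6: 1 + 2.67 = 3.67
Organism 7: 1 + 3 = 4
Organism 8: 1 + (0.29×4 + 0.71×3.67) = 4.7657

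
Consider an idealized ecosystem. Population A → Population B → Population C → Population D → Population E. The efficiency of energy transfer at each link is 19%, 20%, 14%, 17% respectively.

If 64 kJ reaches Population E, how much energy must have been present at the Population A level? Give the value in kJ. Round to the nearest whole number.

Cumulative transfer efficiency: 0.19 × 0.2 × 0.14 × 0.17 = 0.0009044
Population A energy = 64 / 0.0009044 = 70765 kJ

70765 kJ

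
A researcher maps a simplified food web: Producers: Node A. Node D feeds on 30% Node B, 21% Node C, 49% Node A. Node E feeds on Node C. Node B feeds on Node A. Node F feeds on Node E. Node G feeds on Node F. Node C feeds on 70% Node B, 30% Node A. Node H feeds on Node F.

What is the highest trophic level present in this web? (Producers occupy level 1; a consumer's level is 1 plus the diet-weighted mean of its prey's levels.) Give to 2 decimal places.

Node B: 1 + 1 = 2
Node C: 1 + (0.7×2 + 0.3×1) = 2.7
Node D: 1 + (0.3×2 + 0.21×2.7 + 0.49×1) = 2.657
Node E: 1 + 2.7 = 3.7
Node F: 1 + 3.7 = 4.7
Node G: 1 + 4.7 = 5.7
Node H: 1 + 4.7 = 5.7

5.70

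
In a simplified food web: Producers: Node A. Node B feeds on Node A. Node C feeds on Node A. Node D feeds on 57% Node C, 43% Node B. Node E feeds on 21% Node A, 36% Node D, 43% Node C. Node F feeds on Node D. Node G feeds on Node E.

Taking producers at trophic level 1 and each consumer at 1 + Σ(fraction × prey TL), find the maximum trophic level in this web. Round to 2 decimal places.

4.15

Node B: 1 + 1 = 2
Node C: 1 + 1 = 2
Node D: 1 + (0.57×2 + 0.43×2) = 3
Node E: 1 + (0.21×1 + 0.36×3 + 0.43×2) = 3.15
Node F: 1 + 3 = 4
Node G: 1 + 3.15 = 4.15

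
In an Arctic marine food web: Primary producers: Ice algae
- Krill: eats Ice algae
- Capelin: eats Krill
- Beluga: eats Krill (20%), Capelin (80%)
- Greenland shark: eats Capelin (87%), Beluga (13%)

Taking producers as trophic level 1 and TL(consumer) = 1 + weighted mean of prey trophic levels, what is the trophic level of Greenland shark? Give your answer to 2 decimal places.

Krill: 1 + 1 = 2
Capelin: 1 + 2 = 3
Beluga: 1 + (0.2×2 + 0.8×3) = 3.8
Greenland shark: 1 + (0.87×3 + 0.13×3.8) = 4.104

4.10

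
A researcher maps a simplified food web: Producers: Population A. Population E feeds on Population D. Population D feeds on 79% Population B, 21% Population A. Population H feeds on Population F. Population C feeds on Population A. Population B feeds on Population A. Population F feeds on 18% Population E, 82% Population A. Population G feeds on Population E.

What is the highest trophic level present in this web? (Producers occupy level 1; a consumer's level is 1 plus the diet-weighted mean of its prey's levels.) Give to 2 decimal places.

Population B: 1 + 1 = 2
Population C: 1 + 1 = 2
Population D: 1 + (0.79×2 + 0.21×1) = 2.79
Population E: 1 + 2.79 = 3.79
Population F: 1 + (0.18×3.79 + 0.82×1) = 2.5022
Population G: 1 + 3.79 = 4.79
Population H: 1 + 2.5022 = 3.5022

4.79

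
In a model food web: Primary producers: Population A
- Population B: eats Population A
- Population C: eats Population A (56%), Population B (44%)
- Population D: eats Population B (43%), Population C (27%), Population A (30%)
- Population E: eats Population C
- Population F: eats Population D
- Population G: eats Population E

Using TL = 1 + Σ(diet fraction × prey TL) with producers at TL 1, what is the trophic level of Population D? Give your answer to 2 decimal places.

Population B: 1 + 1 = 2
Population C: 1 + (0.56×1 + 0.44×2) = 2.44
Population D: 1 + (0.43×2 + 0.27×2.44 + 0.3×1) = 2.8188
Population E: 1 + 2.44 = 3.44
Population F: 1 + 2.8188 = 3.8188
Population G: 1 + 3.44 = 4.44

2.82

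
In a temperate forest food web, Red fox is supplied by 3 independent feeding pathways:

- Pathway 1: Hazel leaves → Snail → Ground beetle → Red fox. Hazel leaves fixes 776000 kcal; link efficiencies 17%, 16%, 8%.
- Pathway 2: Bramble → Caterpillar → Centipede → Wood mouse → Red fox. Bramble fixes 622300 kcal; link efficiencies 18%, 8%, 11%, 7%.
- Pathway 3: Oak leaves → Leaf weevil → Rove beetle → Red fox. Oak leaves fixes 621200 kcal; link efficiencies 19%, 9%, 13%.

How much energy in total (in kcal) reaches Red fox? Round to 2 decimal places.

3138.50 kcal

Pathway 1: 776000 × 0.17 × 0.16 × 0.08 = 1688.576 kcal
Pathway 2: 622300 × 0.18 × 0.08 × 0.11 × 0.07 = 69.000624 kcal
Pathway 3: 621200 × 0.19 × 0.09 × 0.13 = 1380.9276 kcal
Total at Red fox: 1688.576 + 69.000624 + 1380.9276 = 3138.504224 kcal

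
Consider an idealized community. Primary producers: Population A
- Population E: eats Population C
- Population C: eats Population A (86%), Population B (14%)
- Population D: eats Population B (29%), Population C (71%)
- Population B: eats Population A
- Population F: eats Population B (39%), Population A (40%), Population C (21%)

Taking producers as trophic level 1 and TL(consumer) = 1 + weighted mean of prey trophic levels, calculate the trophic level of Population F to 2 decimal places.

2.63

Population B: 1 + 1 = 2
Population C: 1 + (0.86×1 + 0.14×2) = 2.14
Population D: 1 + (0.29×2 + 0.71×2.14) = 3.0994
Population E: 1 + 2.14 = 3.14
Population F: 1 + (0.39×2 + 0.4×1 + 0.21×2.14) = 2.6294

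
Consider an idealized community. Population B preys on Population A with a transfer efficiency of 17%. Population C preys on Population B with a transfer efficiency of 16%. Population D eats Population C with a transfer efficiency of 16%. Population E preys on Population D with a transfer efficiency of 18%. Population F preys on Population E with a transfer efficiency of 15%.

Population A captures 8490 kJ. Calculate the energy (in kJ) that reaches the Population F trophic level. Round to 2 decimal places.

Population B: 8490 × 0.17 = 1443.3 kJ
Population C: 1443.3 × 0.16 = 230.928 kJ
Population D: 230.928 × 0.16 = 36.94848 kJ
Population E: 36.94848 × 0.18 = 6.6507264 kJ
Population F: 6.6507264 × 0.15 = 0.99760896 kJ

1.00 kJ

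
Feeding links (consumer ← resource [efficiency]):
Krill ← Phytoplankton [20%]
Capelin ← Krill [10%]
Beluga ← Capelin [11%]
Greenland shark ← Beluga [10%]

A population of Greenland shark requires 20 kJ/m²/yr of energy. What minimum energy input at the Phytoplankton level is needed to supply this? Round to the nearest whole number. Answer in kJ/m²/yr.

90909 kJ/m²/yr

Cumulative transfer efficiency: 0.2 × 0.1 × 0.11 × 0.1 = 0.00022
Phytoplankton energy = 20 / 0.00022 = 90909 kJ/m²/yr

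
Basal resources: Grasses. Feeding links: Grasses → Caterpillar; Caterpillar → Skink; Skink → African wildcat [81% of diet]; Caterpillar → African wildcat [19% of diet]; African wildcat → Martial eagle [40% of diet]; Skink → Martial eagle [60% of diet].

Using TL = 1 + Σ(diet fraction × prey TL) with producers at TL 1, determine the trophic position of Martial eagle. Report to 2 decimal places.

4.32

Caterpillar: 1 + 1 = 2
Skink: 1 + 2 = 3
African wildcat: 1 + (0.81×3 + 0.19×2) = 3.81
Martial eagle: 1 + (0.4×3.81 + 0.6×3) = 4.324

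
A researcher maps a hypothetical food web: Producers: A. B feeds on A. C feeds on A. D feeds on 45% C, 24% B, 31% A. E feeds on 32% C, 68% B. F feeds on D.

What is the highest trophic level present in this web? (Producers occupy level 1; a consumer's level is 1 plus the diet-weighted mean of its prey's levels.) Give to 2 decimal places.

B: 1 + 1 = 2
C: 1 + 1 = 2
D: 1 + (0.45×2 + 0.24×2 + 0.31×1) = 2.69
E: 1 + (0.32×2 + 0.68×2) = 3
F: 1 + 2.69 = 3.69

3.69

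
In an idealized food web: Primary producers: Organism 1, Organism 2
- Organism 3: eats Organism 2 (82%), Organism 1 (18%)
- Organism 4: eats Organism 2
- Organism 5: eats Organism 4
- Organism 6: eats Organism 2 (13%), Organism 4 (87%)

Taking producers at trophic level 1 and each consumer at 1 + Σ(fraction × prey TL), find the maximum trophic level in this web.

Organism 3: 1 + (0.82×1 + 0.18×1) = 2
Organism 4: 1 + 1 = 2
Organism 5: 1 + 2 = 3
Organism 6: 1 + (0.13×1 + 0.87×2) = 2.87

3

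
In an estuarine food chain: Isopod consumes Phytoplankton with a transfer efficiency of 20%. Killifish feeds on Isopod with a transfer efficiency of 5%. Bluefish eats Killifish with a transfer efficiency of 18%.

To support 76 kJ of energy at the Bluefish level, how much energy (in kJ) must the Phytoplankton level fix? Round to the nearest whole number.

Cumulative transfer efficiency: 0.2 × 0.05 × 0.18 = 0.0018
Phytoplankton energy = 76 / 0.0018 = 42222 kJ

42222 kJ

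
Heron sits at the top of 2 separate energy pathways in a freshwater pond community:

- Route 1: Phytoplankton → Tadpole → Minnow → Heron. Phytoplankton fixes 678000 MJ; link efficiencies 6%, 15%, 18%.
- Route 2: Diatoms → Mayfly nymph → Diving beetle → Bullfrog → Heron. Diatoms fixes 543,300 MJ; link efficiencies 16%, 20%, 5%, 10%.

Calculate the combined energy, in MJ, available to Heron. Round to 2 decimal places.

1185.29 MJ

Route 1: 678000 × 0.06 × 0.15 × 0.18 = 1098.36 MJ
Route 2: 543300 × 0.16 × 0.2 × 0.05 × 0.1 = 86.928 MJ
Total at Heron: 1098.36 + 86.928 = 1185.288 MJ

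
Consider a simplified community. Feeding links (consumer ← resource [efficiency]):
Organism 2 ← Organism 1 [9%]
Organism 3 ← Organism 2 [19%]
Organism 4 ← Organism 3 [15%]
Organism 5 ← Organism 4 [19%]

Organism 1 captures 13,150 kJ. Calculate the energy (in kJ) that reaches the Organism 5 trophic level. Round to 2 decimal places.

Organism 2: 13150 × 0.09 = 1183.5 kJ
Organism 3: 1183.5 × 0.19 = 224.865 kJ
Organism 4: 224.865 × 0.15 = 33.72975 kJ
Organism 5: 33.72975 × 0.19 = 6.4086525 kJ

6.41 kJ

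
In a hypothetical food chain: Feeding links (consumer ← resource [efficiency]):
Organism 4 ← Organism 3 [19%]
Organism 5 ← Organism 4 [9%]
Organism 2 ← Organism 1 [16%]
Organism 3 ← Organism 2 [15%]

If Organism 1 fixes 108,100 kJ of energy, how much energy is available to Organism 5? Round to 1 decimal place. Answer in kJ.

44.4 kJ

Organism 2: 108100 × 0.16 = 17296 kJ
Organism 3: 17296 × 0.15 = 2594.4 kJ
Organism 4: 2594.4 × 0.19 = 492.936 kJ
Organism 5: 492.936 × 0.09 = 44.36424 kJ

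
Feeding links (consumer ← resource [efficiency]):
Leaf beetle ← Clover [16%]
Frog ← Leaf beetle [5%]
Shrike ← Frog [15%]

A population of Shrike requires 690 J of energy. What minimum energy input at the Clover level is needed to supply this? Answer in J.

Cumulative transfer efficiency: 0.16 × 0.05 × 0.15 = 0.0012
Clover energy = 690 / 0.0012 = 575000 J

575000 J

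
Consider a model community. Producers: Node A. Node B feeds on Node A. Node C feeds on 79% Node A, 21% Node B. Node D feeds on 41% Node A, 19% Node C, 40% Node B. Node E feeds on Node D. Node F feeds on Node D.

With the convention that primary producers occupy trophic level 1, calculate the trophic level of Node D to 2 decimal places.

2.63

Node B: 1 + 1 = 2
Node C: 1 + (0.79×1 + 0.21×2) = 2.21
Node D: 1 + (0.41×1 + 0.19×2.21 + 0.4×2) = 2.6299
Node E: 1 + 2.6299 = 3.6299
Node F: 1 + 2.6299 = 3.6299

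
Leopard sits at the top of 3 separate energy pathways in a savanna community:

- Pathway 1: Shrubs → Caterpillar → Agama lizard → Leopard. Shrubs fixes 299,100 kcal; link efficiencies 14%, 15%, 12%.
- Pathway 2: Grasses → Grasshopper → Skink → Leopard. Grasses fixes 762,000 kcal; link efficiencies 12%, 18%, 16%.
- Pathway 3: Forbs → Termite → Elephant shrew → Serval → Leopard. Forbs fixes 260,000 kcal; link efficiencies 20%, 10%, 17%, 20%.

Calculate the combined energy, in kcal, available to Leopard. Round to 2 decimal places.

Pathway 1: 299100 × 0.14 × 0.15 × 0.12 = 753.732 kcal
Pathway 2: 762000 × 0.12 × 0.18 × 0.16 = 2633.472 kcal
Pathway 3: 260000 × 0.2 × 0.1 × 0.17 × 0.2 = 176.8 kcal
Total at Leopard: 753.732 + 2633.472 + 176.8 = 3564.004 kcal

3564.00 kcal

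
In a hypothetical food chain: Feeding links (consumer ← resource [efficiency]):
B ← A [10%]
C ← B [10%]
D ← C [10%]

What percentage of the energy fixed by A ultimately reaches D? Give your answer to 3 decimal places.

0.100%

Product of link efficiencies: 0.1 × 0.1 × 0.1 = 0.001
As a percentage: 0.001 × 100 = 0.100%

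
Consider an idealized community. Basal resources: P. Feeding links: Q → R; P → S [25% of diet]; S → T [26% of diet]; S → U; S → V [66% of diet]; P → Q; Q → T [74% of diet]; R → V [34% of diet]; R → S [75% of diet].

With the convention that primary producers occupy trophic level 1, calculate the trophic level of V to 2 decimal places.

4.33

Q: 1 + 1 = 2
R: 1 + 2 = 3
S: 1 + (0.75×3 + 0.25×1) = 3.5
T: 1 + (0.26×3.5 + 0.74×2) = 3.39
U: 1 + 3.5 = 4.5
V: 1 + (0.34×3 + 0.66×3.5) = 4.33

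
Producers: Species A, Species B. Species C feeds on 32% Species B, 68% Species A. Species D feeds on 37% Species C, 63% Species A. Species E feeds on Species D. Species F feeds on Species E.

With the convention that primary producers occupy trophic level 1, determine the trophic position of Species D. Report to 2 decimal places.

2.37

Species C: 1 + (0.32×1 + 0.68×1) = 2
Species D: 1 + (0.37×2 + 0.63×1) = 2.37
Species E: 1 + 2.37 = 3.37
Species F: 1 + 3.37 = 4.37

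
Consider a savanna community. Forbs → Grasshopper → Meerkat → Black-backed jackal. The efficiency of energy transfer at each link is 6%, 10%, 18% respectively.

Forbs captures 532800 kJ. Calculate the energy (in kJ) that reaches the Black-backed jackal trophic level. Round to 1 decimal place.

575.4 kJ

Grasshopper: 532800 × 0.06 = 31968 kJ
Meerkat: 31968 × 0.1 = 3196.8 kJ
Black-backed jackal: 3196.8 × 0.18 = 575.424 kJ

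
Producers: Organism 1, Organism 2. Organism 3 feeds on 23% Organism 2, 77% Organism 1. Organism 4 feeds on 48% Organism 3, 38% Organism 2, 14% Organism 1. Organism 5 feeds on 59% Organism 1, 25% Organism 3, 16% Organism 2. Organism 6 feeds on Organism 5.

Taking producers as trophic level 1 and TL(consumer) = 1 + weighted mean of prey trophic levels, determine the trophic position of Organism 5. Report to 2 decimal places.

2.25

Organism 3: 1 + (0.23×1 + 0.77×1) = 2
Organism 4: 1 + (0.48×2 + 0.38×1 + 0.14×1) = 2.48
Organism 5: 1 + (0.59×1 + 0.25×2 + 0.16×1) = 2.25
Organism 6: 1 + 2.25 = 3.25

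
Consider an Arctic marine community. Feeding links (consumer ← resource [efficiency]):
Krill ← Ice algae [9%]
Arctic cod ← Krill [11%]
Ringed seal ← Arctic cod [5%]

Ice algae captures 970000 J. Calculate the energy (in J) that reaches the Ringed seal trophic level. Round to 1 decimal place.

Krill: 970000 × 0.09 = 87300 J
Arctic cod: 87300 × 0.11 = 9603 J
Ringed seal: 9603 × 0.05 = 480.15 J

480.2 J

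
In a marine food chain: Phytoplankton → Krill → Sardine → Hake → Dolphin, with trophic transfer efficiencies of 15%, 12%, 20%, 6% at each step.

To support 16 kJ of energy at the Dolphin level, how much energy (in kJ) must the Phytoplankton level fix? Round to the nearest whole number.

Cumulative transfer efficiency: 0.15 × 0.12 × 0.2 × 0.06 = 0.000216
Phytoplankton energy = 16 / 0.000216 = 74074 kJ

74074 kJ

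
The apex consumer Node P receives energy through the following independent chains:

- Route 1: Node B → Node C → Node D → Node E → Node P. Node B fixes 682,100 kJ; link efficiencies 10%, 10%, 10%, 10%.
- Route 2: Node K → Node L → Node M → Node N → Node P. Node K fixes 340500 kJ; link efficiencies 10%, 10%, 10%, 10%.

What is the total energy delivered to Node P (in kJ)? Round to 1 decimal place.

102.3 kJ

Route 1: 682100 × 0.1 × 0.1 × 0.1 × 0.1 = 68.21 kJ
Route 2: 340500 × 0.1 × 0.1 × 0.1 × 0.1 = 34.05 kJ
Total at Node P: 68.21 + 34.05 = 102.26 kJ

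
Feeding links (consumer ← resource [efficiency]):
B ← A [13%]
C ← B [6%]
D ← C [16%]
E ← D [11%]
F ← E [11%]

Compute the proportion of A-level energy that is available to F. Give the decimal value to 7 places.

0.0000151

Product of link efficiencies: 0.13 × 0.06 × 0.16 × 0.11 × 0.11 = 0.0000151008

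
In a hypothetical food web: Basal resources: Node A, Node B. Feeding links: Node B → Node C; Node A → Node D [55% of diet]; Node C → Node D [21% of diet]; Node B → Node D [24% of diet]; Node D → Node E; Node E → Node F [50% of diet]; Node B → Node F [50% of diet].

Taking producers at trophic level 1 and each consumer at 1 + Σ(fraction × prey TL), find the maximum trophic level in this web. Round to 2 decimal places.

Node C: 1 + 1 = 2
Node D: 1 + (0.55×1 + 0.21×2 + 0.24×1) = 2.21
Node E: 1 + 2.21 = 3.21
Node F: 1 + (0.5×3.21 + 0.5×1) = 3.105

3.21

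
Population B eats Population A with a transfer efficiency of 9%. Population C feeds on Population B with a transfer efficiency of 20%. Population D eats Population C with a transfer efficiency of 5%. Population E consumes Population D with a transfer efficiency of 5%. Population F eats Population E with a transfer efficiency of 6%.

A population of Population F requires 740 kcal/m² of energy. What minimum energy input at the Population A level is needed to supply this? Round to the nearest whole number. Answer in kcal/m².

274074074 kcal/m²

Cumulative transfer efficiency: 0.09 × 0.2 × 0.05 × 0.05 × 0.06 = 0.0000027
Population A energy = 740 / 0.0000027 = 274074074 kcal/m²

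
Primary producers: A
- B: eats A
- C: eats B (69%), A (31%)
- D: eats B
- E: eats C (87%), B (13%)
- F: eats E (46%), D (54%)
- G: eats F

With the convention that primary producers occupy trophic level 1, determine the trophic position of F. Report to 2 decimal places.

4.28

B: 1 + 1 = 2
C: 1 + (0.69×2 + 0.31×1) = 2.69
D: 1 + 2 = 3
E: 1 + (0.87×2.69 + 0.13×2) = 3.6003
F: 1 + (0.46×3.6003 + 0.54×3) = 4.276138
G: 1 + 4.276138 = 5.276138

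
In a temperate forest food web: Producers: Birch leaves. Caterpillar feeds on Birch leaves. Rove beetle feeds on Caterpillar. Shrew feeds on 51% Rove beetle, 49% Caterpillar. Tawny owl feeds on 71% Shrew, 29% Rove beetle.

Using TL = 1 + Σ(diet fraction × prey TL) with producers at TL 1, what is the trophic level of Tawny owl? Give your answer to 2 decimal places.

4.36

Caterpillar: 1 + 1 = 2
Rove beetle: 1 + 2 = 3
Shrew: 1 + (0.51×3 + 0.49×2) = 3.51
Tawny owl: 1 + (0.71×3.51 + 0.29×3) = 4.3621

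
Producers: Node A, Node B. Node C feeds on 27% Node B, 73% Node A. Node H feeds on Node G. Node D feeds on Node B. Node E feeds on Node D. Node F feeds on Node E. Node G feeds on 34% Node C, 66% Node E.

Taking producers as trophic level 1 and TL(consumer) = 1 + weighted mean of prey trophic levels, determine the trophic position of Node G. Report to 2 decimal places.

Node C: 1 + (0.27×1 + 0.73×1) = 2
Node D: 1 + 1 = 2
Node E: 1 + 2 = 3
Node F: 1 + 3 = 4
Node G: 1 + (0.34×2 + 0.66×3) = 3.66
Node H: 1 + 3.66 = 4.66

3.66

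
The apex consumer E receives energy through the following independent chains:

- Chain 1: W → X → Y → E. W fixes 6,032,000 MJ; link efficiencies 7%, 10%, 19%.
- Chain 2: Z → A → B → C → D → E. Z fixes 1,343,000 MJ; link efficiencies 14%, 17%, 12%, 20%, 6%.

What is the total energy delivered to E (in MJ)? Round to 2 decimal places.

Chain 1: 6032000 × 0.07 × 0.1 × 0.19 = 8022.56 MJ
Chain 2: 1343000 × 0.14 × 0.17 × 0.12 × 0.2 × 0.06 = 46.027296 MJ
Total at E: 8022.56 + 46.027296 = 8068.587296 MJ

8068.59 MJ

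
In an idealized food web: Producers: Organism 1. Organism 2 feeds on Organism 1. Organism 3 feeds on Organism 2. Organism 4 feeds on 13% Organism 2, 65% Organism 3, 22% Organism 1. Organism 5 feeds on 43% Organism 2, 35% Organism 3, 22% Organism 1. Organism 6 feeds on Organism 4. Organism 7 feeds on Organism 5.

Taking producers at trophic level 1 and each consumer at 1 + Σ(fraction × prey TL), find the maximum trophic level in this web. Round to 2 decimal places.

Organism 2: 1 + 1 = 2
Organism 3: 1 + 2 = 3
Organism 4: 1 + (0.13×2 + 0.65×3 + 0.22×1) = 3.43
Organism 5: 1 + (0.43×2 + 0.35×3 + 0.22×1) = 3.13
Organism 6: 1 + 3.43 = 4.43
Organism 7: 1 + 3.13 = 4.13

4.43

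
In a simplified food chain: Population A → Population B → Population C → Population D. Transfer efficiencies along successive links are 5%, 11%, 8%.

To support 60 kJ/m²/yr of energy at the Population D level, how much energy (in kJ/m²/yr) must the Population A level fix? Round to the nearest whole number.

Cumulative transfer efficiency: 0.05 × 0.11 × 0.08 = 0.00044
Population A energy = 60 / 0.00044 = 136364 kJ/m²/yr

136364 kJ/m²/yr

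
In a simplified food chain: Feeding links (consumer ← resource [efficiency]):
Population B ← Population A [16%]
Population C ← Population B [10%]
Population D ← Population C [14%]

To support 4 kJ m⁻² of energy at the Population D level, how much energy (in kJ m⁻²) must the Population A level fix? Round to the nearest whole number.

Cumulative transfer efficiency: 0.16 × 0.1 × 0.14 = 0.00224
Population A energy = 4 / 0.00224 = 1786 kJ m⁻²

1786 kJ m⁻²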